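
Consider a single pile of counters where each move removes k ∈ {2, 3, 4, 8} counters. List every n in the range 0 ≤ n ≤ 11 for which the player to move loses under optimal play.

Compute g(0), g(1), … for moves {2, 3, 4, 8}:
k:     0  1  2  3  4  5  6  7  8  9 10 11
g(k):  0  0  1  1  2  2  0  0  1  1  2  2
The P-positions (g = 0) in 0..11 are 0, 1, 6, 7.

0, 1, 6, 7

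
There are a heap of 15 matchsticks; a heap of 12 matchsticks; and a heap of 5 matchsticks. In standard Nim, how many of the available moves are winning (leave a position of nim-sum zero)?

3

Nim-sum: 15 ^ 12 ^ 5 = 6.
The overall nim-sum is X = 6. A heap of size p has a winning move iff p XOR X < p (reduce it to p XOR X).
  15: 15 XOR 6 = 9 < 15 — winning move (to 9).
  12: 12 XOR 6 = 10 < 12 — winning move (to 10).
  5: 5 XOR 6 = 3 < 5 — winning move (to 3).
That gives 3 winning moves.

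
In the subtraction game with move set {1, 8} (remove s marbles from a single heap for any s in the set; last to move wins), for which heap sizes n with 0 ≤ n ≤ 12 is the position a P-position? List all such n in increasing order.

0, 2, 4, 6, 9, 11

Compute g(0), g(1), … for moves {1, 8}:
k:     0  1  2  3  4  5  6  7  8  9 10 11 12
g(k):  0  1  0  1  0  1  0  1  2  0  1  0  1
The P-positions (g = 0) in 0..12 are 0, 2, 4, 6, 9, 11.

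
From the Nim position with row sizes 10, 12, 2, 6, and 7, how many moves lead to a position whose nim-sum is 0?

3

Compute the nim-sum pairwise:
10 ^ 12 = 6
6 ^ 2 = 4
4 ^ 6 = 2
2 ^ 7 = 5
The overall nim-sum is X = 5. A row of size p has a winning move iff p XOR X < p (reduce it to p XOR X).
  10: 10 XOR 5 = 15 ≥ 10 — no move.
  12: 12 XOR 5 = 9 < 12 — winning move (to 9).
  2: 2 XOR 5 = 7 ≥ 2 — no move.
  6: 6 XOR 5 = 3 < 6 — winning move (to 3).
  7: 7 XOR 5 = 2 < 7 — winning move (to 2).
That gives 3 winning moves.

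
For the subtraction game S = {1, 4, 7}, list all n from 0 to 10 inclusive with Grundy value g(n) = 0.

0, 2, 5, 8, 10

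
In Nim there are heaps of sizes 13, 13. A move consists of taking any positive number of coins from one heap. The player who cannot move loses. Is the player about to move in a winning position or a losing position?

Losing position

Compute the nim-sum pairwise:
13 ⊕ 13 = 0
The nim-sum is 0, so this is a P-position: the player to move is in a losing position under optimal play.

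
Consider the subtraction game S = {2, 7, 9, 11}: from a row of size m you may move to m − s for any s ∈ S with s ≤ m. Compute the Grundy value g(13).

2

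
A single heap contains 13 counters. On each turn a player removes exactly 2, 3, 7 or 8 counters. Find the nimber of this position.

Build the Grundy sequence with g(k) = mex{g(k−s) : s ∈ {2, 3, 7, 8}, s ≤ k}:
k:     0  1  2  3  4  5  6  7  8  9 10 11 12 13
g(k):  0  0  1  1  2  0  0  1  1  2  0  0  1  1
So g(13) = 1.

1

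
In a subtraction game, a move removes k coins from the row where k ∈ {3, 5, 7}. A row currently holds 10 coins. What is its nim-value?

Grundy values for subtraction set {3, 5, 7}:
k:     0  1  2  3  4  5  6  7  8  9 10
g(k):  0  0  0  1  1  1  2  2  2  3  0
So g(10) = 0.

0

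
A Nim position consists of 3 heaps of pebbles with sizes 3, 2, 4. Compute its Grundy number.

Nim-sum: 3 XOR 2 XOR 4 = 5.

5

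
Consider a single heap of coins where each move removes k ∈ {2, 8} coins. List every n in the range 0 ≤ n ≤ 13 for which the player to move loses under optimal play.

0, 1, 4, 5, 10, 11

Compute g(0), g(1), … for moves {2, 8}:
g(0) = mex{} = 0
g(1) = mex{} = 0
g(2) = mex{0} = 1
g(3) = mex{0} = 1
g(4) = mex{1} = 0
g(5) = mex{1} = 0
g(6) = mex{0} = 1
g(7) = mex{0} = 1
g(8) = mex{0,1} = 2
g(9) = mex{0,1} = 2
g(10) = mex{1,2} = 0
g(11) = mex{1,2} = 0
g(12) = mex{0} = 1
g(13) = mex{0} = 1
The P-positions (g = 0) in 0..13 are 0, 1, 4, 5, 10, 11.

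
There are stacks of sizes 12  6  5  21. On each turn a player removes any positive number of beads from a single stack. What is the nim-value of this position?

Nim-sum: 12 ^ 6 ^ 5 ^ 21 = 26.

26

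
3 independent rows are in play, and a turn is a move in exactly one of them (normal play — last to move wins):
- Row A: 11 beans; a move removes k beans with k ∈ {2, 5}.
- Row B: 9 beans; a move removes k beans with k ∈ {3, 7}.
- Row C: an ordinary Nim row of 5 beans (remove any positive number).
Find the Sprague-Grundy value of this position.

4

Build the Grundy sequence for row A with g(k) = mex{g(k−s) : s ∈ {2, 5}, s ≤ k}:
g(0) = mex{} = 0
g(1) = mex{} = 0
g(2) = mex{0} = 1
g(3) = mex{0} = 1
g(4) = mex{1} = 0
g(5) = mex{0,1} = 2
g(6) = mex{0} = 1
g(7) = mex{1,2} = 0
g(8) = mex{1} = 0
g(9) = mex{0} = 1
g(10) = mex{0,2} = 1
g(11) = mex{1} = 0
So g(11) = 0.
Grundy values for row B (subtraction set {3, 7}):
k:     0  1  2  3  4  5  6  7  8  9
g(k):  0  0  0  1  1  1  0  2  2  1
So g(9) = 1.
Row C is a plain Nim row of size 5, so its Grundy value is 5.
By the Sprague-Grundy theorem, the Grundy value of a sum of independent games is the XOR of the component values.
Combined value = 0 XOR 1 XOR 5 = 4.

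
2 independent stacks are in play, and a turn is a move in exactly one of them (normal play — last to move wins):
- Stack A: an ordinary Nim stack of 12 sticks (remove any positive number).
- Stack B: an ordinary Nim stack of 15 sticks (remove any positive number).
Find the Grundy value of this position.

3

Stack A is a plain Nim stack of size 12, so its Grundy value is 12.
Stack B is a plain Nim stack of size 15, so its Grundy value is 15.
The value of a disjunctive sum is the nim-sum of the parts.
Combined value = 12 XOR 15 = 3.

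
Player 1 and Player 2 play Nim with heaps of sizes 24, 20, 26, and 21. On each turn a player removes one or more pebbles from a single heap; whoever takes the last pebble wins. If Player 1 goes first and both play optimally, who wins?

Nim-sum: 24 XOR 20 XOR 26 XOR 21 = 3.
The nim-sum is 3 ≠ 0, so this is an N-position: the player to move can win; Player 1 has a winning move.

Player 1 wins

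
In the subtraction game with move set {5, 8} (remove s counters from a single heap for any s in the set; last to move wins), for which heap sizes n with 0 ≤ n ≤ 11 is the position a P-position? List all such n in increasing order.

0, 1, 2, 3, 4

Build the Grundy sequence with g(k) = mex{g(k−s) : s ∈ {5, 8}, s ≤ k}:
g(0) = mex{} = 0
g(1) = mex{} = 0
g(2) = mex{} = 0
g(3) = mex{} = 0
g(4) = mex{} = 0
g(5) = mex{0} = 1
g(6) = mex{0} = 1
g(7) = mex{0} = 1
g(8) = mex{0} = 1
g(9) = mex{0} = 1
g(10) = mex{0,1} = 2
g(11) = mex{0,1} = 2
The P-positions (g = 0) in 0..11 are 0, 1, 2, 3, 4.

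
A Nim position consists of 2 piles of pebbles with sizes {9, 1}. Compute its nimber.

Bitwise XOR of the heap sizes:
  1001  (9)
  0001  (1)
  ----
  1000  (8)

8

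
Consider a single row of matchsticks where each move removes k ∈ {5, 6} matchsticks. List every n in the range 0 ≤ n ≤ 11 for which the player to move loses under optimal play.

0, 1, 2, 3, 4, 11

Compute g(0), g(1), … for moves {5, 6}:
k:     0  1  2  3  4  5  6  7  8  9 10 11
g(k):  0  0  0  0  0  1  1  1  1  1  2  0
The P-positions (g = 0) in 0..11 are 0, 1, 2, 3, 4, 11.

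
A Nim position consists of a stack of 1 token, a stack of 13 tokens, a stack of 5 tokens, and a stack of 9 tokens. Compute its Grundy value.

Nim-sum: 1 ⊕ 13 ⊕ 5 ⊕ 9 = 0.

0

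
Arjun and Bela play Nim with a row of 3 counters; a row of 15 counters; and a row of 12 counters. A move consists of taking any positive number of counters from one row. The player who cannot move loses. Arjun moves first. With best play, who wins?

Bela wins

Nim-sum: 3 ⊕ 15 ⊕ 12 = 0.
The nim-sum is 0, so this is a P-position: the player to move is in a losing position under optimal play; Arjun is about to move from it and so loses — Bela wins.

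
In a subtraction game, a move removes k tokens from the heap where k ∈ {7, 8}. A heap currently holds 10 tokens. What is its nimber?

Build the Grundy sequence with g(k) = mex{g(k−s) : s ∈ {7, 8}, s ≤ k}:
g(0) = mex{} = 0
g(1) = mex{} = 0
g(2) = mex{} = 0
g(3) = mex{} = 0
g(4) = mex{} = 0
g(5) = mex{} = 0
g(6) = mex{} = 0
g(7) = mex{0} = 1
g(8) = mex{0} = 1
g(9) = mex{0} = 1
g(10) = mex{0} = 1
So g(10) = 1.

1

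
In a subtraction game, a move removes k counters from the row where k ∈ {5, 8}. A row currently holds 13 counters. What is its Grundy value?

Grundy values for subtraction set {5, 8}:
k:     0  1  2  3  4  5  6  7  8  9 10 11 12 13
g(k):  0  0  0  0  0  1  1  1  1  1  2  2  2  0
So g(13) = 0.

0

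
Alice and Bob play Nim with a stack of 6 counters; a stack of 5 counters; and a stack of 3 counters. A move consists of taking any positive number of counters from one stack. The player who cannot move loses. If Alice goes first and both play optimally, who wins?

Bob wins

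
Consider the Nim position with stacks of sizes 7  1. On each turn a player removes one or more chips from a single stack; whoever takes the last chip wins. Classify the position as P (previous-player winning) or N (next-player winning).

N-position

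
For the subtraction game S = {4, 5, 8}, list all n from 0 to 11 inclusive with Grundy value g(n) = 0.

Build the Grundy sequence with g(k) = mex{g(k−s) : s ∈ {4, 5, 8}, s ≤ k}:
g(0) = mex{} = 0
g(1) = mex{} = 0
g(2) = mex{} = 0
g(3) = mex{} = 0
g(4) = mex{0} = 1
g(5) = mex{0} = 1
g(6) = mex{0} = 1
g(7) = mex{0} = 1
g(8) = mex{0,1} = 2
g(9) = mex{0,1} = 2
g(10) = mex{0,1} = 2
g(11) = mex{0,1} = 2
The P-positions (g = 0) in 0..11 are 0, 1, 2, 3.

0, 1, 2, 3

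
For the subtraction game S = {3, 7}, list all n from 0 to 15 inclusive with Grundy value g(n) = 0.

Compute g(0), g(1), … for moves {3, 7}:
k:     0  1  2  3  4  5  6  7  8  9 10 11 12 13 14 15
g(k):  0  0  0  1  1  1  0  2  2  1  0  0  0  1  1  1
The P-positions (g = 0) in 0..15 are 0, 1, 2, 6, 10, 11, 12.

0, 1, 2, 6, 10, 11, 12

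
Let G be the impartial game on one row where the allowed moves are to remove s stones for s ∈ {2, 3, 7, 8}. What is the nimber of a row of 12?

1

Grundy values for subtraction set {2, 3, 7, 8}:
k:     0  1  2  3  4  5  6  7  8  9 10 11 12
g(k):  0  0  1  1  2  0  0  1  1  2  0  0  1
So g(12) = 1.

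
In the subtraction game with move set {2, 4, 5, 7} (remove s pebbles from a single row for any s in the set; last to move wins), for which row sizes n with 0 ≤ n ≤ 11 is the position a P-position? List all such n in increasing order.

0, 1, 9, 10

Build the Grundy sequence with g(k) = mex{g(k−s) : s ∈ {2, 4, 5, 7}, s ≤ k}:
g(0) = mex{} = 0
g(1) = mex{} = 0
g(2) = mex{0} = 1
g(3) = mex{0} = 1
g(4) = mex{0,1} = 2
g(5) = mex{0,1} = 2
g(6) = mex{0,1,2} = 3
g(7) = mex{0,1,2} = 3
g(8) = mex{0,1,2,3} = 4
g(9) = mex{1,2,3} = 0
g(10) = mex{1,2,3,4} = 0
g(11) = mex{0,2,3} = 1
The P-positions (g = 0) in 0..11 are 0, 1, 9, 10.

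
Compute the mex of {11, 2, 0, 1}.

3

The values 0, 1, 2 are all present; 3 is the first non-negative integer missing from the set.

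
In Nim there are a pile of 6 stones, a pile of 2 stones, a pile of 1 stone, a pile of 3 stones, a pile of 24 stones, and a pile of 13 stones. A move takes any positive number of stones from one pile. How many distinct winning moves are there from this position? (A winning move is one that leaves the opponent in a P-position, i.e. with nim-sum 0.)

Nim-sum: 6 XOR 2 XOR 1 XOR 3 XOR 24 XOR 13 = 19.
The overall nim-sum is X = 19. A pile of size p has a winning move iff p XOR X < p (reduce it to p XOR X).
  6: 6 XOR 19 = 21 ≥ 6 — no move.
  2: 2 XOR 19 = 17 ≥ 2 — no move.
  1: 1 XOR 19 = 18 ≥ 1 — no move.
  3: 3 XOR 19 = 16 ≥ 3 — no move.
  24: 24 XOR 19 = 11 < 24 — winning move (to 11).
  13: 13 XOR 19 = 30 ≥ 13 — no move.
That gives 1 winning move.

1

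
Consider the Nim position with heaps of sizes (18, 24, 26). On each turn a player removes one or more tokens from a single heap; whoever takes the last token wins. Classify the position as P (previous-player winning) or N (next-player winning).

In binary:
  10010  (18)
  11000  (24)
  11010  (26)
  -----
  10000  (16)
The nim-sum is 16 ≠ 0, so this is an N-position: the player to move can win.

N-position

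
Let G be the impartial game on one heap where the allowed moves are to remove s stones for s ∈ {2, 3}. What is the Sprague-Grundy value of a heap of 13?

1

Build the Grundy sequence with g(k) = mex{g(k−s) : s ∈ {2, 3}, s ≤ k}:
k:     0  1  2  3  4  5  6  7  8  9 10 11 12 13
g(k):  0  0  1  1  2  0  0  1  1  2  0  0  1  1
So g(13) = 1.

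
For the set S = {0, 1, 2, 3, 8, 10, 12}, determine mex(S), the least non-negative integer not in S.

4

The values 0, 1, 2, 3 are all present; 4 is the first non-negative integer missing from the set.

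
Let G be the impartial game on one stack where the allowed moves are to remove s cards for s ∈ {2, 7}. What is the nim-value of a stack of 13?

Compute g(0), g(1), … for moves {2, 7}:
g(0) = mex{} = 0
g(1) = mex{} = 0
g(2) = mex{0} = 1
g(3) = mex{0} = 1
g(4) = mex{1} = 0
g(5) = mex{1} = 0
g(6) = mex{0} = 1
g(7) = mex{0} = 1
g(8) = mex{0,1} = 2
g(9) = mex{1} = 0
g(10) = mex{1,2} = 0
g(11) = mex{0} = 1
g(12) = mex{0} = 1
g(13) = mex{1} = 0
So g(13) = 0.

0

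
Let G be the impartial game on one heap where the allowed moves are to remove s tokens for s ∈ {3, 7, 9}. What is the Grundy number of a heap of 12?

Compute g(0), g(1), … for moves {3, 7, 9}:
g(0) = mex{} = 0
g(1) = mex{} = 0
g(2) = mex{} = 0
g(3) = mex{0} = 1
g(4) = mex{0} = 1
g(5) = mex{0} = 1
g(6) = mex{1} = 0
g(7) = mex{0,1} = 2
g(8) = mex{0,1} = 2
g(9) = mex{0} = 1
g(10) = mex{0,1,2} = 3
g(11) = mex{0,1,2} = 3
g(12) = mex{1} = 0
So g(12) = 0.

0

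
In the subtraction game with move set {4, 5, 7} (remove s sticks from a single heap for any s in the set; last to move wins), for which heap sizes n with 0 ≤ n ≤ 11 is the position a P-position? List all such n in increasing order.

0, 1, 2, 3, 11

Compute g(0), g(1), … for moves {4, 5, 7}:
g(0) = mex{} = 0
g(1) = mex{} = 0
g(2) = mex{} = 0
g(3) = mex{} = 0
g(4) = mex{0} = 1
g(5) = mex{0} = 1
g(6) = mex{0} = 1
g(7) = mex{0} = 1
g(8) = mex{0,1} = 2
g(9) = mex{0,1} = 2
g(10) = mex{0,1} = 2
g(11) = mex{1} = 0
The P-positions (g = 0) in 0..11 are 0, 1, 2, 3, 11.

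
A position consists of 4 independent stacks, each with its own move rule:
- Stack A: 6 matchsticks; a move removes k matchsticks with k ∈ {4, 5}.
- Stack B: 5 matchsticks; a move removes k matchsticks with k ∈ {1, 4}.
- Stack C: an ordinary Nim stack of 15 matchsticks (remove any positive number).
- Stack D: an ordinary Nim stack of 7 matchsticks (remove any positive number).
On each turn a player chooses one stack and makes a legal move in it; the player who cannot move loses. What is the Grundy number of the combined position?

9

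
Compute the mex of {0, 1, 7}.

The values 0, 1 are all present; 2 is the first non-negative integer missing from the set.

2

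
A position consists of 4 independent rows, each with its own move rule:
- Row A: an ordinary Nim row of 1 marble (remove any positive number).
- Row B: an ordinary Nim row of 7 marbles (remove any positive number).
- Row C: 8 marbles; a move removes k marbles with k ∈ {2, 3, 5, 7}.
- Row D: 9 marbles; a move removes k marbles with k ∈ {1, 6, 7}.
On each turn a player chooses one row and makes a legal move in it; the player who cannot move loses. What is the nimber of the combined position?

1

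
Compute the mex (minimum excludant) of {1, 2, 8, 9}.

0

0 is not in the set, so the mex is 0.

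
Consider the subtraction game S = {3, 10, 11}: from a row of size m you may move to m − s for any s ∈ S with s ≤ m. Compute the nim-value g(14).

Build the Grundy sequence with g(k) = mex{g(k−s) : s ∈ {3, 10, 11}, s ≤ k}:
k:     0  1  2  3  4  5  6  7  8  9 10 11 12 13 14
g(k):  0  0  0  1  1  1  0  0  0  1  1  1  2  2  0
So g(14) = 0.

0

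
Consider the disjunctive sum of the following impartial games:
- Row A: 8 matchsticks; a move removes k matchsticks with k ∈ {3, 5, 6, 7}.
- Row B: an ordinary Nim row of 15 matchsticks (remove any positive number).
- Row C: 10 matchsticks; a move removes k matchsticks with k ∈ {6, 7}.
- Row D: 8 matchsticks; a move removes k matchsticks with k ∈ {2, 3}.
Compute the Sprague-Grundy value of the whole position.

Grundy values for row A (subtraction set {3, 5, 6, 7}):
k:     0  1  2  3  4  5  6  7  8
g(k):  0  0  0  1  1  1  2  2  2
So g(8) = 2.
Row B is a plain Nim row of size 15, so its Grundy value is 15.
Grundy values for row C (subtraction set {6, 7}):
k:     0  1  2  3  4  5  6  7  8  9 10
g(k):  0  0  0  0  0  0  1  1  1  1  1
So g(10) = 1.
Build the Grundy sequence for row D with g(k) = mex{g(k−s) : s ∈ {2, 3}, s ≤ k}:
k:     0  1  2  3  4  5  6  7  8
g(k):  0  0  1  1  2  0  0  1  1
So g(8) = 1.
By the Sprague-Grundy theorem, the Grundy value of a sum of independent games is the XOR of the component values.
Combined value = 2 XOR 15 XOR 1 XOR 1 = 13.

13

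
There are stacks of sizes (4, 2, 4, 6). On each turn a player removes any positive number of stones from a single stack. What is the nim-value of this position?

Compute the nim-sum pairwise:
4 ⊕ 2 = 6
6 ⊕ 4 = 2
2 ⊕ 6 = 4

4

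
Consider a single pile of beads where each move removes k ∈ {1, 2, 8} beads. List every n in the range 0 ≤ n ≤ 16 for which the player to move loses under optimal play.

Grundy values for subtraction set {1, 2, 8}:
k:     0  1  2  3  4  5  6  7  8  9 10 11 12 13 14 15 16
g(k):  0  1  2  0  1  2  0  1  2  0  1  2  0  1  2  0  1
The P-positions (g = 0) in 0..16 are 0, 3, 6, 9, 12, 15.

0, 3, 6, 9, 12, 15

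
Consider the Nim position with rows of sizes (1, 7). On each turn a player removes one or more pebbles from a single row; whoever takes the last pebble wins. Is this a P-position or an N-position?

N-position

Compute the nim-sum pairwise:
1 XOR 7 = 6
The nim-sum is 6 ≠ 0, so this is an N-position: the player to move can win.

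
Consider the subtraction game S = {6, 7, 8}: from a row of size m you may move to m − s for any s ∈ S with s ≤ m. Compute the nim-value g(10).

1

Compute g(0), g(1), … for moves {6, 7, 8}:
k:     0  1  2  3  4  5  6  7  8  9 10
g(k):  0  0  0  0  0  0  1  1  1  1  1
So g(10) = 1.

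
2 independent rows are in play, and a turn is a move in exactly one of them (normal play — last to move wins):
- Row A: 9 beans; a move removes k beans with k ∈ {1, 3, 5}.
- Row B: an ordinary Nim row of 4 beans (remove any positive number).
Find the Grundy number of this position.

5

Build the Grundy sequence for row A with g(k) = mex{g(k−s) : s ∈ {1, 3, 5}, s ≤ k}:
g(0) = mex{} = 0
g(1) = mex{0} = 1
g(2) = mex{1} = 0
g(3) = mex{0} = 1
g(4) = mex{1} = 0
g(5) = mex{0} = 1
g(6) = mex{1} = 0
g(7) = mex{0} = 1
g(8) = mex{1} = 0
g(9) = mex{0} = 1
So g(9) = 1.
Row B is a plain Nim row of size 4, so its Grundy value is 4.
By the Sprague-Grundy theorem, the Grundy value of a sum of independent games is the XOR of the component values.
Combined value = 1 XOR 4 = 5.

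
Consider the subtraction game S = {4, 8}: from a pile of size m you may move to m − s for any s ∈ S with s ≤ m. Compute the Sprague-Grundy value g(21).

2

Build the Grundy sequence with g(k) = mex{g(k−s) : s ∈ {4, 8}, s ≤ k}:
k:     0  1  2  3  4  5  6  7  8  9 10 11 12 13 14 15 16 17 18 19 20 21
g(k):  0  0  0  0  1  1  1  1  2  2  2  2  0  0  0  0  1  1  1  1  2  2
So g(21) = 2.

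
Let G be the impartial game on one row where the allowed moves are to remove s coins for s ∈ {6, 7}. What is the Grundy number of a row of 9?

Compute g(0), g(1), … for moves {6, 7}:
g(0) = mex{} = 0
g(1) = mex{} = 0
g(2) = mex{} = 0
g(3) = mex{} = 0
g(4) = mex{} = 0
g(5) = mex{} = 0
g(6) = mex{0} = 1
g(7) = mex{0} = 1
g(8) = mex{0} = 1
g(9) = mex{0} = 1
So g(9) = 1.

1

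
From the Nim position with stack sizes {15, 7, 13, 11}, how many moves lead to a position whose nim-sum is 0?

3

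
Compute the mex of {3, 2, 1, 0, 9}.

The values 0, 1, 2, 3 are all present; 4 is the first non-negative integer missing from the set.

4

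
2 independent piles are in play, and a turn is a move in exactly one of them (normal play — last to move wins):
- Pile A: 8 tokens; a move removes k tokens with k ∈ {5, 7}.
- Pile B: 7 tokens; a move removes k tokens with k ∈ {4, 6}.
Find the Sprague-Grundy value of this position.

0

Build the Grundy sequence for pile A with g(k) = mex{g(k−s) : s ∈ {5, 7}, s ≤ k}:
g(0) = mex{} = 0
g(1) = mex{} = 0
g(2) = mex{} = 0
g(3) = mex{} = 0
g(4) = mex{} = 0
g(5) = mex{0} = 1
g(6) = mex{0} = 1
g(7) = mex{0} = 1
g(8) = mex{0} = 1
So g(8) = 1.
Build the Grundy sequence for pile B with g(k) = mex{g(k−s) : s ∈ {4, 6}, s ≤ k}:
k:     0  1  2  3  4  5  6  7
g(k):  0  0  0  0  1  1  1  1
So g(7) = 1.
By the Sprague-Grundy theorem, the Grundy value of a sum of independent games is the XOR of the component values.
Combined value = 1 ⊕ 1 = 0.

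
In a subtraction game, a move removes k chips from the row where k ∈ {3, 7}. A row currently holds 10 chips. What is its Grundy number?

0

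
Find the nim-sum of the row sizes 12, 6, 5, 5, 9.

3

In binary:
  1100  (12)
  0110  (6)
  0101  (5)
  0101  (5)
  1001  (9)
  ----
  0011  (3)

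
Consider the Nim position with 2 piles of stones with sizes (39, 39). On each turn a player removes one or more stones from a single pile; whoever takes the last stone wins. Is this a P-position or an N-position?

Compute the nim-sum pairwise:
39 XOR 39 = 0
The nim-sum is 0, so this is a P-position: the player to move is in a losing position under optimal play.

P-position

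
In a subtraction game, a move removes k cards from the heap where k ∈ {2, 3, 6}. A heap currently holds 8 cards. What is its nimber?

2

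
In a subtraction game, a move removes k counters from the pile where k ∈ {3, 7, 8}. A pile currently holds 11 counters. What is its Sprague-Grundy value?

0

Build the Grundy sequence with g(k) = mex{g(k−s) : s ∈ {3, 7, 8}, s ≤ k}:
k:     0  1  2  3  4  5  6  7  8  9 10 11
g(k):  0  0  0  1  1  1  0  2  2  1  3  0
So g(11) = 0.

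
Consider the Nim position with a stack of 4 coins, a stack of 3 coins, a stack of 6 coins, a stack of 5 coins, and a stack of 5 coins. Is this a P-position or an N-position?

Compute the nim-sum pairwise:
4 ⊕ 3 = 7
7 ⊕ 6 = 1
1 ⊕ 5 = 4
4 ⊕ 5 = 1
The nim-sum is 1 ≠ 0, so this is an N-position: the player to move can win.

N-position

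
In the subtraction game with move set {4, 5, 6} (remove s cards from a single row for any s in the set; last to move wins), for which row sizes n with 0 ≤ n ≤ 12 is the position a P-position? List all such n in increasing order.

Grundy values for subtraction set {4, 5, 6}:
k:     0  1  2  3  4  5  6  7  8  9 10 11 12
g(k):  0  0  0  0  1  1  1  1  2  2  0  0  0
The P-positions (g = 0) in 0..12 are 0, 1, 2, 3, 10, 11, 12.

0, 1, 2, 3, 10, 11, 12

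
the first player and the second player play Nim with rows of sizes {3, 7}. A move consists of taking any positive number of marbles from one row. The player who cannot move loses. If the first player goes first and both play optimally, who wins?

the first player wins

Compute the nim-sum pairwise:
3 XOR 7 = 4
The nim-sum is 4 ≠ 0, so this is an N-position: the player to move can win; the first player has a winning move.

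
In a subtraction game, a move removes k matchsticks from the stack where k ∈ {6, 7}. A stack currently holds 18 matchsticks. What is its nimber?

Compute g(0), g(1), … for moves {6, 7}:
k:     0  1  2  3  4  5  6  7  8  9 10 11 12 13 14 15 16 17 18
g(k):  0  0  0  0  0  0  1  1  1  1  1  1  2  0  0  0  0  0  0
So g(18) = 0.

0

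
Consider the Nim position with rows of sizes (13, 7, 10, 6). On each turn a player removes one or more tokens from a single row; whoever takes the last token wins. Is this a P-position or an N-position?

N-position

Nim-sum: 13 ^ 7 ^ 10 ^ 6 = 6.
The nim-sum is 6 ≠ 0, so this is an N-position: the player to move can win.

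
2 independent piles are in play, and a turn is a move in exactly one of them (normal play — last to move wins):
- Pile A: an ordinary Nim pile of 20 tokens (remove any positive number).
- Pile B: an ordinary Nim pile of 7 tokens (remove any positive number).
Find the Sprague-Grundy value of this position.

Pile A is a plain Nim pile of size 20, so its Grundy value is 20.
Pile B is a plain Nim pile of size 7, so its Grundy value is 7.
The value of a disjunctive sum is the nim-sum of the parts.
Combined value = 20 ⊕ 7 = 19.

19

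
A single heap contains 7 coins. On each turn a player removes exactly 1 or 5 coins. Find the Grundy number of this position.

1

Build the Grundy sequence with g(k) = mex{g(k−s) : s ∈ {1, 5}, s ≤ k}:
g(0) = mex{} = 0
g(1) = mex{0} = 1
g(2) = mex{1} = 0
g(3) = mex{0} = 1
g(4) = mex{1} = 0
g(5) = mex{0} = 1
g(6) = mex{1} = 0
g(7) = mex{0} = 1
So g(7) = 1.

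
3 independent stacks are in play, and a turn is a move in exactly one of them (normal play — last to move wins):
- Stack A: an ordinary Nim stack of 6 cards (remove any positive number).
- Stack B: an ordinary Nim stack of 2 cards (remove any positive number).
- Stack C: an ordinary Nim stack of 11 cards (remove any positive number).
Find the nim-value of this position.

15

Stack A is a plain Nim stack of size 6, so its Grundy value is 6.
Stack B is a plain Nim stack of size 2, so its Grundy value is 2.
Stack C is a plain Nim stack of size 11, so its Grundy value is 11.
The value of a disjunctive sum is the nim-sum of the parts.
Combined value = 6 ⊕ 2 ⊕ 11 = 15.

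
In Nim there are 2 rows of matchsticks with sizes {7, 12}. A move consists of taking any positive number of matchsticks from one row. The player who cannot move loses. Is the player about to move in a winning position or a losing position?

Compute the nim-sum pairwise:
7 ⊕ 12 = 11
The nim-sum is 11 ≠ 0, so this is an N-position: the player to move can win.

Winning position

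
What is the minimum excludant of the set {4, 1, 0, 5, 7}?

2

The values 0, 1 are all present; 2 is the first non-negative integer missing from the set.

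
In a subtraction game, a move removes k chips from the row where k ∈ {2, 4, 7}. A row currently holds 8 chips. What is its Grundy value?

Grundy values for subtraction set {2, 4, 7}:
g(0) = mex{} = 0
g(1) = mex{} = 0
g(2) = mex{0} = 1
g(3) = mex{0} = 1
g(4) = mex{0,1} = 2
g(5) = mex{0,1} = 2
g(6) = mex{1,2} = 0
g(7) = mex{0,1,2} = 3
g(8) = mex{0,2} = 1
So g(8) = 1.

1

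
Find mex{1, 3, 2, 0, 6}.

The values 0, 1, 2, 3 are all present; 4 is the first non-negative integer missing from the set.

4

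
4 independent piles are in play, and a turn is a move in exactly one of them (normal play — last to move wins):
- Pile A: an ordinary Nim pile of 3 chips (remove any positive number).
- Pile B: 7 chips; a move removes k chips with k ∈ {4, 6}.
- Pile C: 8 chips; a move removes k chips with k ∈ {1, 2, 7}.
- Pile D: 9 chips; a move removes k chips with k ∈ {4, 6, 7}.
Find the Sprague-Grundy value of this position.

Pile A is a plain Nim pile of size 3, so its Grundy value is 3.
For pile B, compute g(0), g(1), … with moves {4, 6}:
g(0) = mex{} = 0
g(1) = mex{} = 0
g(2) = mex{} = 0
g(3) = mex{} = 0
g(4) = mex{0} = 1
g(5) = mex{0} = 1
g(6) = mex{0} = 1
g(7) = mex{0} = 1
So g(7) = 1.
For pile C, compute g(0), g(1), … with moves {1, 2, 7}:
k:     0  1  2  3  4  5  6  7  8
g(k):  0  1  2  0  1  2  0  1  2
So g(8) = 2.
Build the Grundy sequence for pile D with g(k) = mex{g(k−s) : s ∈ {4, 6, 7}, s ≤ k}:
g(0) = mex{} = 0
g(1) = mex{} = 0
g(2) = mex{} = 0
g(3) = mex{} = 0
g(4) = mex{0} = 1
g(5) = mex{0} = 1
g(6) = mex{0} = 1
g(7) = mex{0} = 1
g(8) = mex{0,1} = 2
g(9) = mex{0,1} = 2
So g(9) = 2.
By the Sprague-Grundy theorem, the Grundy value of a sum of independent games is the XOR of the component values.
Combined value = 3 XOR 1 XOR 2 XOR 2 = 2.

2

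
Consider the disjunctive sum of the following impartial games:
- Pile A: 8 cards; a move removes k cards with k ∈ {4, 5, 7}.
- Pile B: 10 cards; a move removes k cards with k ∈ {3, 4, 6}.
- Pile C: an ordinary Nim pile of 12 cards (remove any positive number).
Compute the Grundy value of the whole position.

14

Grundy values for pile A (subtraction set {4, 5, 7}):
k:     0  1  2  3  4  5  6  7  8
g(k):  0  0  0  0  1  1  1  1  2
So g(8) = 2.
For pile B, compute g(0), g(1), … with moves {3, 4, 6}:
g(0) = mex{} = 0
g(1) = mex{} = 0
g(2) = mex{} = 0
g(3) = mex{0} = 1
g(4) = mex{0} = 1
g(5) = mex{0} = 1
g(6) = mex{0,1} = 2
g(7) = mex{0,1} = 2
g(8) = mex{0,1} = 2
g(9) = mex{1,2} = 0
g(10) = mex{1,2} = 0
So g(10) = 0.
Pile C is a plain Nim pile of size 12, so its Grundy value is 12.
By the Sprague-Grundy theorem, the Grundy value of a sum of independent games is the XOR of the component values.
Combined value = 2 ⊕ 0 ⊕ 12 = 14.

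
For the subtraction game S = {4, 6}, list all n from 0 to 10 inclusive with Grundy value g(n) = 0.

0, 1, 2, 3, 10

Build the Grundy sequence with g(k) = mex{g(k−s) : s ∈ {4, 6}, s ≤ k}:
k:     0  1  2  3  4  5  6  7  8  9 10
g(k):  0  0  0  0  1  1  1  1  2  2  0
The P-positions (g = 0) in 0..10 are 0, 1, 2, 3, 10.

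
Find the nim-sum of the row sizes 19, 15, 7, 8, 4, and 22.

Bitwise XOR of the heap sizes:
  10011  (19)
  01111  (15)
  00111  (7)
  01000  (8)
  00100  (4)
  10110  (22)
  -----
  00001  (1)

1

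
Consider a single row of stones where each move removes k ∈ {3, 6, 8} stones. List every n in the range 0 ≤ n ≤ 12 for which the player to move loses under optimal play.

0, 1, 2, 11, 12

Build the Grundy sequence with g(k) = mex{g(k−s) : s ∈ {3, 6, 8}, s ≤ k}:
g(0) = mex{} = 0
g(1) = mex{} = 0
g(2) = mex{} = 0
g(3) = mex{0} = 1
g(4) = mex{0} = 1
g(5) = mex{0} = 1
g(6) = mex{0,1} = 2
g(7) = mex{0,1} = 2
g(8) = mex{0,1} = 2
g(9) = mex{0,1,2} = 3
g(10) = mex{0,1,2} = 3
g(11) = mex{1,2} = 0
g(12) = mex{1,2,3} = 0
The P-positions (g = 0) in 0..12 are 0, 1, 2, 11, 12.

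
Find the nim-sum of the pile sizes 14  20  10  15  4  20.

Nim-sum: 14 ^ 20 ^ 10 ^ 15 ^ 4 ^ 20 = 15.

15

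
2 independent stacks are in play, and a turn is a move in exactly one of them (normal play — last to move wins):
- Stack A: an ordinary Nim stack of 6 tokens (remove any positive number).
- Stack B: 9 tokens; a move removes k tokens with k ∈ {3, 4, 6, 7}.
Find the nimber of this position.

5

Stack A is a plain Nim stack of size 6, so its Grundy value is 6.
Build the Grundy sequence for stack B with g(k) = mex{g(k−s) : s ∈ {3, 4, 6, 7}, s ≤ k}:
k:     0  1  2  3  4  5  6  7  8  9
g(k):  0  0  0  1  1  1  2  2  2  3
So g(9) = 3.
The value of a disjunctive sum is the nim-sum of the parts.
Combined value = 6 XOR 3 = 5.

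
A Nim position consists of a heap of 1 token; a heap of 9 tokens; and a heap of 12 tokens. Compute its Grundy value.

Compute the nim-sum pairwise:
1 ^ 9 = 8
8 ^ 12 = 4

4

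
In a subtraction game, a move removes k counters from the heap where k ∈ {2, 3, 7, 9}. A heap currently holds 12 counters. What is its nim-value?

3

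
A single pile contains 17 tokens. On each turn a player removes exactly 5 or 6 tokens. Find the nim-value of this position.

Grundy values for subtraction set {5, 6}:
k:     0  1  2  3  4  5  6  7  8  9 10 11 12 13 14 15 16 17
g(k):  0  0  0  0  0  1  1  1  1  1  2  0  0  0  0  0  1  1
So g(17) = 1.

1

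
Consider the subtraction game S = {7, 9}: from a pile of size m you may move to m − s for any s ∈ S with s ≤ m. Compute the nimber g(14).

2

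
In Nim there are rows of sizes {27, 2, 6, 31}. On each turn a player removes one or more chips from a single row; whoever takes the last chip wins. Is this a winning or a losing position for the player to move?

Losing position

Compute the nim-sum pairwise:
27 XOR 2 = 25
25 XOR 6 = 31
31 XOR 31 = 0
The nim-sum is 0, so this is a P-position: the player to move is in a losing position under optimal play.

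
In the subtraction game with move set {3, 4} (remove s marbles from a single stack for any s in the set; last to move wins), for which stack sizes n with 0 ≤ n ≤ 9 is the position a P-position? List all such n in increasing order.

0, 1, 2, 7, 8, 9

Compute g(0), g(1), … for moves {3, 4}:
k:     0  1  2  3  4  5  6  7  8  9
g(k):  0  0  0  1  1  1  2  0  0  0
The P-positions (g = 0) in 0..9 are 0, 1, 2, 7, 8, 9.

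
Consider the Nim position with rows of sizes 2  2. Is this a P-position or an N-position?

Compute the nim-sum pairwise:
2 XOR 2 = 0
The nim-sum is 0, so this is a P-position: the player to move is in a losing position under optimal play.

P-position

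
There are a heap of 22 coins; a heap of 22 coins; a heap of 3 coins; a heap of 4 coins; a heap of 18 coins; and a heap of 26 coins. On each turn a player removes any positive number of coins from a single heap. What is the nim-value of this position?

15

Nim-sum: 22 XOR 22 XOR 3 XOR 4 XOR 18 XOR 26 = 15.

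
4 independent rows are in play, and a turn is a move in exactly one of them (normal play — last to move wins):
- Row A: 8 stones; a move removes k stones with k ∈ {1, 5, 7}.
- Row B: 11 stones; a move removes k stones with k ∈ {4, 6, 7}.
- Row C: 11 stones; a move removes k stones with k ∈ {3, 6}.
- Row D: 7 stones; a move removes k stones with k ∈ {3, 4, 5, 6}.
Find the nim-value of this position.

2

Build the Grundy sequence for row A with g(k) = mex{g(k−s) : s ∈ {1, 5, 7}, s ≤ k}:
k:     0  1  2  3  4  5  6  7  8
g(k):  0  1  0  1  0  1  0  1  0
So g(8) = 0.
Grundy values for row B (subtraction set {4, 6, 7}):
k:     0  1  2  3  4  5  6  7  8  9 10 11
g(k):  0  0  0  0  1  1  1  1  2  2  2  0
So g(11) = 0.
For row C, compute g(0), g(1), … with moves {3, 6}:
k:     0  1  2  3  4  5  6  7  8  9 10 11
g(k):  0  0  0  1  1  1  2  2  2  0  0  0
So g(11) = 0.
Build the Grundy sequence for row D with g(k) = mex{g(k−s) : s ∈ {3, 4, 5, 6}, s ≤ k}:
g(0) = mex{} = 0
g(1) = mex{} = 0
g(2) = mex{} = 0
g(3) = mex{0} = 1
g(4) = mex{0} = 1
g(5) = mex{0} = 1
g(6) = mex{0,1} = 2
g(7) = mex{0,1} = 2
So g(7) = 2.
By the Sprague-Grundy theorem, the Grundy value of a sum of independent games is the XOR of the component values.
Combined value = 0 XOR 0 XOR 0 XOR 2 = 2.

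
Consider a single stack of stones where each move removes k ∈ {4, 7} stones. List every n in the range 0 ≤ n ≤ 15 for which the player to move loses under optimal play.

0, 1, 2, 3, 11, 12, 13, 14

Compute g(0), g(1), … for moves {4, 7}:
k:     0  1  2  3  4  5  6  7  8  9 10 11 12 13 14 15
g(k):  0  0  0  0  1  1  1  1  2  2  2  0  0  0  0  1
The P-positions (g = 0) in 0..15 are 0, 1, 2, 3, 11, 12, 13, 14.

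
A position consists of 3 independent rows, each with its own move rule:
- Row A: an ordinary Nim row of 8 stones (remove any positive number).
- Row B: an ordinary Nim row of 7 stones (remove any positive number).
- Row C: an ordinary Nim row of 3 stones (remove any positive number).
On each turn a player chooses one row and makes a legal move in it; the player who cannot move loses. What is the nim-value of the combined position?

12

Row A is a plain Nim row of size 8, so its Grundy value is 8.
Row B is a plain Nim row of size 7, so its Grundy value is 7.
Row C is a plain Nim row of size 3, so its Grundy value is 3.
The value of a disjunctive sum is the nim-sum of the parts.
Combined value = 8 ⊕ 7 ⊕ 3 = 12.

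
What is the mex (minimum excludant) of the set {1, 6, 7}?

0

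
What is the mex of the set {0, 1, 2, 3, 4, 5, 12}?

6

The values 0, 1, 2, 3, 4, 5 are all present; 6 is the first non-negative integer missing from the set.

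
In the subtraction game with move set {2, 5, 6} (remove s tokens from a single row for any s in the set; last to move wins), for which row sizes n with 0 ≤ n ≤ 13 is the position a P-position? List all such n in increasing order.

0, 1, 4, 8, 11, 12

Build the Grundy sequence with g(k) = mex{g(k−s) : s ∈ {2, 5, 6}, s ≤ k}:
g(0) = mex{} = 0
g(1) = mex{} = 0
g(2) = mex{0} = 1
g(3) = mex{0} = 1
g(4) = mex{1} = 0
g(5) = mex{0,1} = 2
g(6) = mex{0} = 1
g(7) = mex{0,1,2} = 3
g(8) = mex{1} = 0
g(9) = mex{0,1,3} = 2
g(10) = mex{0,2} = 1
g(11) = mex{1,2} = 0
g(12) = mex{1,3} = 0
g(13) = mex{0,3} = 1
The P-positions (g = 0) in 0..13 are 0, 1, 4, 8, 11, 12.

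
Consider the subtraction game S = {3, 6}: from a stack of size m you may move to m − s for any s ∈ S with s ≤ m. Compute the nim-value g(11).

0

Build the Grundy sequence with g(k) = mex{g(k−s) : s ∈ {3, 6}, s ≤ k}:
g(0) = mex{} = 0
g(1) = mex{} = 0
g(2) = mex{} = 0
g(3) = mex{0} = 1
g(4) = mex{0} = 1
g(5) = mex{0} = 1
g(6) = mex{0,1} = 2
g(7) = mex{0,1} = 2
g(8) = mex{0,1} = 2
g(9) = mex{1,2} = 0
g(10) = mex{1,2} = 0
g(11) = mex{1,2} = 0
So g(11) = 0.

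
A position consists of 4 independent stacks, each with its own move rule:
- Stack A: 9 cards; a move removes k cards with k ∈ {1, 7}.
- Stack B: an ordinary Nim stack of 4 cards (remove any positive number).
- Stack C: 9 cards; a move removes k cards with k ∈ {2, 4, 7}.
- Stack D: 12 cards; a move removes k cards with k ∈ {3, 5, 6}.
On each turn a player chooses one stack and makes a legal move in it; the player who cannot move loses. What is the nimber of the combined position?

Grundy values for stack A (subtraction set {1, 7}):
g(0) = mex{} = 0
g(1) = mex{0} = 1
g(2) = mex{1} = 0
g(3) = mex{0} = 1
g(4) = mex{1} = 0
g(5) = mex{0} = 1
g(6) = mex{1} = 0
g(7) = mex{0} = 1
g(8) = mex{1} = 0
g(9) = mex{0} = 1
So g(9) = 1.
Stack B is a plain Nim stack of size 4, so its Grundy value is 4.
Grundy values for stack C (subtraction set {2, 4, 7}):
k:     0  1  2  3  4  5  6  7  8  9
g(k):  0  0  1  1  2  2  0  3  1  0
So g(9) = 0.
For stack D, compute g(0), g(1), … with moves {3, 5, 6}:
k:     0  1  2  3  4  5  6  7  8  9 10 11 12
g(k):  0  0  0  1  1  1  2  2  2  0  0  0  1
So g(12) = 1.
The value of a disjunctive sum is the nim-sum of the parts.
Combined value = 1 XOR 4 XOR 0 XOR 1 = 4.

4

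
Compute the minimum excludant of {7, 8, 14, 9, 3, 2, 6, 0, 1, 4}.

The values 0, 1, 2, 3, 4 are all present; 5 is the first non-negative integer missing from the set.

5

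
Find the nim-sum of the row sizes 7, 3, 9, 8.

5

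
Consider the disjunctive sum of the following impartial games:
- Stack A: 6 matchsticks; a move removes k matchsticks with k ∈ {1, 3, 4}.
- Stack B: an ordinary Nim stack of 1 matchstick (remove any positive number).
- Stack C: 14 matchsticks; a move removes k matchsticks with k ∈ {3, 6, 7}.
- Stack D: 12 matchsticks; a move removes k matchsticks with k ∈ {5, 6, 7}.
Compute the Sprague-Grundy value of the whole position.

Build the Grundy sequence for stack A with g(k) = mex{g(k−s) : s ∈ {1, 3, 4}, s ≤ k}:
g(0) = mex{} = 0
g(1) = mex{0} = 1
g(2) = mex{1} = 0
g(3) = mex{0} = 1
g(4) = mex{0,1} = 2
g(5) = mex{0,1,2} = 3
g(6) = mex{0,1,3} = 2
So g(6) = 2.
Stack B is a plain Nim stack of size 1, so its Grundy value is 1.
For stack C, compute g(0), g(1), … with moves {3, 6, 7}:
k:     0  1  2  3  4  5  6  7  8  9 10 11 12 13 14
g(k):  0  0  0  1  1  1  2  2  2  3  0  0  0  1  1
So g(14) = 1.
Build the Grundy sequence for stack D with g(k) = mex{g(k−s) : s ∈ {5, 6, 7}, s ≤ k}:
g(0) = mex{} = 0
g(1) = mex{} = 0
g(2) = mex{} = 0
g(3) = mex{} = 0
g(4) = mex{} = 0
g(5) = mex{0} = 1
g(6) = mex{0} = 1
g(7) = mex{0} = 1
g(8) = mex{0} = 1
g(9) = mex{0} = 1
g(10) = mex{0,1} = 2
g(11) = mex{0,1} = 2
g(12) = mex{1} = 0
So g(12) = 0.
The value of a disjunctive sum is the nim-sum of the parts.
Combined value = 2 ⊕ 1 ⊕ 1 ⊕ 0 = 2.

2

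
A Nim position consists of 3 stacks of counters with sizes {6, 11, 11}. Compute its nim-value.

Write each in binary and XOR column by column:
  0110  (6)
  1011  (11)
  1011  (11)
  ----
  0110  (6)

6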